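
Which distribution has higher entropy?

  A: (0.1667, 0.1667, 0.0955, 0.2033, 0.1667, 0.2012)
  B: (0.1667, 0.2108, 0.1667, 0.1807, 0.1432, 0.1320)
B

Both distributions are close to uniform, making this a harder comparison.

H(A) = 2.5488 bits
H(B) = 2.5683 bits

The distribution closer to uniform has higher entropy.
Answer: B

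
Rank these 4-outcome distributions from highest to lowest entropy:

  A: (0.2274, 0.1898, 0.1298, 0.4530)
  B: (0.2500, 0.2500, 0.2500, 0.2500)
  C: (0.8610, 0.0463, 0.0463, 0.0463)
B > A > C

Key insight: Entropy is maximized by uniform distributions and minimized by concentrated distributions.

- Uniform distributions have maximum entropy log₂(4) = 2.0000 bits
- The more "peaked" or concentrated a distribution, the lower its entropy

Entropies:
  H(A) = 1.8407 bits
  H(B) = 2.0000 bits
  H(C) = 0.8019 bits

Ranking: B > A > C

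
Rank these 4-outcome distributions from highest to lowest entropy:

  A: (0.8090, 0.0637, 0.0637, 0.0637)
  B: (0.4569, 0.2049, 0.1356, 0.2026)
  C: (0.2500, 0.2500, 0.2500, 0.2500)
C > B > A

Key insight: Entropy is maximized by uniform distributions and minimized by concentrated distributions.

- Uniform distributions have maximum entropy log₂(4) = 2.0000 bits
- The more "peaked" or concentrated a distribution, the lower its entropy

Entropies:
  H(A) = 1.0063 bits
  H(B) = 1.8425 bits
  H(C) = 2.0000 bits

Ranking: C > B > A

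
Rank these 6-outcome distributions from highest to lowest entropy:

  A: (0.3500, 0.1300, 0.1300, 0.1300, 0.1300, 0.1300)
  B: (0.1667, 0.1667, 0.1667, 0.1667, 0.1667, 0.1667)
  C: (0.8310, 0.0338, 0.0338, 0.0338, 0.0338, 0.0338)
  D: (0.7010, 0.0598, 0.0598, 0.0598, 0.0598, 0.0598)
B > A > D > C

Key insight: Entropy is maximized by uniform distributions and minimized by concentrated distributions.

Entropies:
  H(A) = 2.4433 bits
  H(B) = 2.5850 bits
  H(C) = 1.0478 bits
  H(D) = 1.5743 bits

Ranking: B > A > D > C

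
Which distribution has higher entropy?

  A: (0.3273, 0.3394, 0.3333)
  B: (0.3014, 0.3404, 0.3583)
A

Both distributions are close to uniform, making this a harder comparison.

H(A) = 1.5848 bits
H(B) = 1.5813 bits

The distribution closer to uniform has higher entropy.
Answer: A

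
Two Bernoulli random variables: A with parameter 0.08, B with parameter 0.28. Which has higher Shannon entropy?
B

For binary distributions, entropy is maximized at p=0.5 and decreases as p moves toward 0 or 1.

H(A) = H(0.08) = 0.4022 bits
H(B) = H(0.28) = 0.8555 bits

Distribution B (p=0.28) is closer to uniform (p=0.5), so it has higher entropy.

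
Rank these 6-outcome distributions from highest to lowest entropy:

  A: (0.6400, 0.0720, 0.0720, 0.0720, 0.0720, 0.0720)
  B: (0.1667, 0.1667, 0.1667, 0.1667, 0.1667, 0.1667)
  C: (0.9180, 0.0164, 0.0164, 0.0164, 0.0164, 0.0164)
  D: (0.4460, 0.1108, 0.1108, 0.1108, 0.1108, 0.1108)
B > D > A > C

Key insight: Entropy is maximized by uniform distributions and minimized by concentrated distributions.

Entropies:
  H(A) = 1.7786 bits
  H(B) = 2.5850 bits
  H(C) = 0.5996 bits
  H(D) = 2.2779 bits

Ranking: B > D > A > C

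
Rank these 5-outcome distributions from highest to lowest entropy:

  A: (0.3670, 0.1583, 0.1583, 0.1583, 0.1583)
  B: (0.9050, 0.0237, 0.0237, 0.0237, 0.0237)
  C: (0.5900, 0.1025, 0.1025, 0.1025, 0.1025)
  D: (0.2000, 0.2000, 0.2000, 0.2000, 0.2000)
D > A > C > B

Key insight: Entropy is maximized by uniform distributions and minimized by concentrated distributions.

Entropies:
  H(A) = 2.2143 bits
  H(B) = 0.6429 bits
  H(C) = 1.7965 bits
  H(D) = 2.3219 bits

Ranking: D > A > C > B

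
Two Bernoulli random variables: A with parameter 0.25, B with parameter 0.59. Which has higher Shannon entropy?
B

For binary distributions, entropy is maximized at p=0.5 and decreases as p moves toward 0 or 1.

H(A) = H(0.25) = 0.8113 bits
H(B) = H(0.59) = 0.9765 bits

Distribution B (p=0.59) is closer to uniform (p=0.5), so it has higher entropy.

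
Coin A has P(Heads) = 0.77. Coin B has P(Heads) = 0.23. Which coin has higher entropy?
Equal

For binary distributions, entropy is maximized at p=0.5 and decreases as p moves toward 0 or 1.

H(A) = H(0.77) = 0.7780 bits
H(B) = H(0.23) = 0.7780 bits

Both distributions are equally far from uniform (|0.77-0.5| = |0.23-0.5|), so they have the same entropy.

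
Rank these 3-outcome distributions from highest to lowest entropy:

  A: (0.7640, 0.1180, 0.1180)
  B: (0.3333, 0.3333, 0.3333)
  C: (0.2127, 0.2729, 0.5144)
B > C > A

Key insight: Entropy is maximized by uniform distributions and minimized by concentrated distributions.

- Uniform distributions have maximum entropy log₂(3) = 1.5850 bits
- The more "peaked" or concentrated a distribution, the lower its entropy

Entropies:
  H(A) = 1.0243 bits
  H(B) = 1.5850 bits
  H(C) = 1.4796 bits

Ranking: B > C > A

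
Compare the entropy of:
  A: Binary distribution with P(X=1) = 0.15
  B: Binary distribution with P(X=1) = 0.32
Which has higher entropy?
B

For binary distributions, entropy is maximized at p=0.5 and decreases as p moves toward 0 or 1.

H(A) = H(0.15) = 0.6098 bits
H(B) = H(0.32) = 0.9044 bits

Distribution B (p=0.32) is closer to uniform (p=0.5), so it has higher entropy.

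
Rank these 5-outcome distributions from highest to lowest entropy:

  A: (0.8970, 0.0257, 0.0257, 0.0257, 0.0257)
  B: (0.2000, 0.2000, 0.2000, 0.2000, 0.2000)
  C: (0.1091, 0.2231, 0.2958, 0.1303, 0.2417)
B > C > A

Key insight: Entropy is maximized by uniform distributions and minimized by concentrated distributions.

- Uniform distributions have maximum entropy log₂(5) = 2.3219 bits
- The more "peaked" or concentrated a distribution, the lower its entropy

Entropies:
  H(A) = 0.6844 bits
  H(B) = 2.3219 bits
  H(C) = 2.2296 bits

Ranking: B > C > A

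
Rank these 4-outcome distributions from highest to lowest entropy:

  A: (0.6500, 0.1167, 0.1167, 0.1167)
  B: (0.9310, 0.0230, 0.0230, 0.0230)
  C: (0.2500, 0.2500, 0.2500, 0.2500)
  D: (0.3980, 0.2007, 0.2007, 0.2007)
C > D > A > B

Key insight: Entropy is maximized by uniform distributions and minimized by concentrated distributions.

Entropies:
  H(A) = 1.4888 bits
  H(B) = 0.4715 bits
  H(C) = 2.0000 bits
  H(D) = 1.9239 bits

Ranking: C > D > A > B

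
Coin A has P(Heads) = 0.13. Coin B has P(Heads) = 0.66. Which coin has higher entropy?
B

For binary distributions, entropy is maximized at p=0.5 and decreases as p moves toward 0 or 1.

H(A) = H(0.13) = 0.5574 bits
H(B) = H(0.66) = 0.9248 bits

Distribution B (p=0.66) is closer to uniform (p=0.5), so it has higher entropy.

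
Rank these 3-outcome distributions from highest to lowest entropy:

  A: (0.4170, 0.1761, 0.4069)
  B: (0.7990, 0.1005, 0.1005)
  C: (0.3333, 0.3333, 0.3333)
C > A > B

Key insight: Entropy is maximized by uniform distributions and minimized by concentrated distributions.

- Uniform distributions have maximum entropy log₂(3) = 1.5850 bits
- The more "peaked" or concentrated a distribution, the lower its entropy

Entropies:
  H(A) = 1.4952 bits
  H(B) = 0.9249 bits
  H(C) = 1.5850 bits

Ranking: C > A > B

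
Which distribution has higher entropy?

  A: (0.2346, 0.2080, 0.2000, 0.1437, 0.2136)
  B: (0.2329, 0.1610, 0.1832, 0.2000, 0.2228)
B

Both distributions are close to uniform, making this a harder comparison.

H(A) = 2.3043 bits
H(B) = 2.3095 bits

The distribution closer to uniform has higher entropy.
Answer: B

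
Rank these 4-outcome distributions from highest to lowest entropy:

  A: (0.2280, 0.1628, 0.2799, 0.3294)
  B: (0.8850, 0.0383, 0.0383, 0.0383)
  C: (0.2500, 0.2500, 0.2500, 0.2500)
C > A > B

Key insight: Entropy is maximized by uniform distributions and minimized by concentrated distributions.

- Uniform distributions have maximum entropy log₂(4) = 2.0000 bits
- The more "peaked" or concentrated a distribution, the lower its entropy

Entropies:
  H(A) = 1.9545 bits
  H(B) = 0.6971 bits
  H(C) = 2.0000 bits

Ranking: C > A > B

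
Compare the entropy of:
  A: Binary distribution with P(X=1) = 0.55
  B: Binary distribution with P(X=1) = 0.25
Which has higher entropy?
A

For binary distributions, entropy is maximized at p=0.5 and decreases as p moves toward 0 or 1.

H(A) = H(0.55) = 0.9928 bits
H(B) = H(0.25) = 0.8113 bits

Distribution A (p=0.55) is closer to uniform (p=0.5), so it has higher entropy.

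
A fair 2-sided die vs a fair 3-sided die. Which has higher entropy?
3-sided die

Both are uniform distributions; for uniform over n outcomes, H = log₂(n). H(2-sided) = log₂(2) = 1.000 bits and H(3-sided) = log₂(3) = 1.585 bits. More outcomes in a uniform distribution means higher entropy.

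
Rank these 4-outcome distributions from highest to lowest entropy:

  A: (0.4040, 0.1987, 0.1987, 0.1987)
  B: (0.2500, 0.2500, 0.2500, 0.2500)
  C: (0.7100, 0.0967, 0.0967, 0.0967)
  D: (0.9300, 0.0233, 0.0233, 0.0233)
B > A > C > D

Key insight: Entropy is maximized by uniform distributions and minimized by concentrated distributions.

Entropies:
  H(A) = 1.9179 bits
  H(B) = 2.0000 bits
  H(C) = 1.3284 bits
  H(D) = 0.4769 bits

Ranking: B > A > C > D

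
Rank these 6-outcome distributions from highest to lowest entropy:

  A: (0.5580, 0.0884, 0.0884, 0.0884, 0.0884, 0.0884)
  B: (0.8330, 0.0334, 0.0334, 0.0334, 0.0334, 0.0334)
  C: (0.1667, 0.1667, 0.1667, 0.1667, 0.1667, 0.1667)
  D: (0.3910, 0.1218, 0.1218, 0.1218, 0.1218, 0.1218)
C > D > A > B

Key insight: Entropy is maximized by uniform distributions and minimized by concentrated distributions.

Entropies:
  H(A) = 2.0166 bits
  H(B) = 1.0386 bits
  H(C) = 2.5850 bits
  H(D) = 2.3795 bits

Ranking: C > D > A > B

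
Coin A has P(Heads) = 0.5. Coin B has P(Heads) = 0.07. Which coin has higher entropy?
A

For binary distributions, entropy is maximized at p=0.5 and decreases as p moves toward 0 or 1.

H(A) = H(0.5) = 1.0000 bits
H(B) = H(0.07) = 0.3659 bits

Distribution A (p=0.5) is closer to uniform (p=0.5), so it has higher entropy.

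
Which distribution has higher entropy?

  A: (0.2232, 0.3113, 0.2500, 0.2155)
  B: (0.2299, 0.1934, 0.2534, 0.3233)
A

Both distributions are close to uniform, making this a harder comparison.

H(A) = 1.9842 bits
H(B) = 1.9746 bits

The distribution closer to uniform has higher entropy.
Answer: A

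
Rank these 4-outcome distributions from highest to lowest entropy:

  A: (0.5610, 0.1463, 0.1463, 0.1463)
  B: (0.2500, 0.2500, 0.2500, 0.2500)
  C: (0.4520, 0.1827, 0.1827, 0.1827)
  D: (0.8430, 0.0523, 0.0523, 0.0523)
B > C > A > D

Key insight: Entropy is maximized by uniform distributions and minimized by concentrated distributions.

Entropies:
  H(A) = 1.6850 bits
  H(B) = 2.0000 bits
  H(C) = 1.8619 bits
  H(D) = 0.8759 bits

Ranking: B > C > A > D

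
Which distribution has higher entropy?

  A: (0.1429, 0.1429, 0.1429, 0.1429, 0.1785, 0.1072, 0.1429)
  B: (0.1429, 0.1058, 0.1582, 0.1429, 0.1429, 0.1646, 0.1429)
B

Both distributions are close to uniform, making this a harder comparison.

H(A) = 2.7944 bits
H(B) = 2.7963 bits

The distribution closer to uniform has higher entropy.
Answer: B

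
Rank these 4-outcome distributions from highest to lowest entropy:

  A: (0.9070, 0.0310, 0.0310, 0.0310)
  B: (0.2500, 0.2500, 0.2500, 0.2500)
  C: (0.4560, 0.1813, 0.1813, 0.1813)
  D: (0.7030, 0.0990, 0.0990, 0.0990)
B > C > D > A

Key insight: Entropy is maximized by uniform distributions and minimized by concentrated distributions.

Entropies:
  H(A) = 0.5938 bits
  H(B) = 2.0000 bits
  H(C) = 1.8566 bits
  H(D) = 1.3483 bits

Ranking: B > C > D > A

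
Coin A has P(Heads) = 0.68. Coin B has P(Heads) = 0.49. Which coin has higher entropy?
B

For binary distributions, entropy is maximized at p=0.5 and decreases as p moves toward 0 or 1.

H(A) = H(0.68) = 0.9044 bits
H(B) = H(0.49) = 0.9997 bits

Distribution B (p=0.49) is closer to uniform (p=0.5), so it has higher entropy.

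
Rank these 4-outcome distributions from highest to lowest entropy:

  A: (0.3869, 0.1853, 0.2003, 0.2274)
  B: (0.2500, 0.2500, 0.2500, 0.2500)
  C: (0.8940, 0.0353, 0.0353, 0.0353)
B > A > C

Key insight: Entropy is maximized by uniform distributions and minimized by concentrated distributions.

- Uniform distributions have maximum entropy log₂(4) = 2.0000 bits
- The more "peaked" or concentrated a distribution, the lower its entropy

Entropies:
  H(A) = 1.9313 bits
  H(B) = 2.0000 bits
  H(C) = 0.6557 bits

Ranking: B > A > C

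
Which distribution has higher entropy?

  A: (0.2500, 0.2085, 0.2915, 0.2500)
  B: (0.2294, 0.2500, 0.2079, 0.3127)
A

Both distributions are close to uniform, making this a harder comparison.

H(A) = 1.9900 bits
H(B) = 1.9828 bits

The distribution closer to uniform has higher entropy.
Answer: A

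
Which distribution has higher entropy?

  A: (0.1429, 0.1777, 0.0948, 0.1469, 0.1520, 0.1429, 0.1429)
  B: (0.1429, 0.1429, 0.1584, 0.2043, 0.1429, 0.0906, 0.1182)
A

Both distributions are close to uniform, making this a harder comparison.

H(A) = 2.7879 bits
H(B) = 2.7702 bits

The distribution closer to uniform has higher entropy.
Answer: A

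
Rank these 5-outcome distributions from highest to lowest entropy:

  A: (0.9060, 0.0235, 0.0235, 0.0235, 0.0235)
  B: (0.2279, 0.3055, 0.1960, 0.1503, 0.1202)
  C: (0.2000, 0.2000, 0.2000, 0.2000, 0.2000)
C > B > A

Key insight: Entropy is maximized by uniform distributions and minimized by concentrated distributions.

- Uniform distributions have maximum entropy log₂(5) = 2.3219 bits
- The more "peaked" or concentrated a distribution, the lower its entropy

Entropies:
  H(A) = 0.6377 bits
  H(B) = 2.2481 bits
  H(C) = 2.3219 bits

Ranking: C > B > A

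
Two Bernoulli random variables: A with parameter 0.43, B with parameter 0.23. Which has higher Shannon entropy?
A

For binary distributions, entropy is maximized at p=0.5 and decreases as p moves toward 0 or 1.

H(A) = H(0.43) = 0.9858 bits
H(B) = H(0.23) = 0.7780 bits

Distribution A (p=0.43) is closer to uniform (p=0.5), so it has higher entropy.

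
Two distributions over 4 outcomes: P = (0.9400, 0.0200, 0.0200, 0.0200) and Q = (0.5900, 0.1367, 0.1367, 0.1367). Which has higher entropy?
Q

P is highly concentrated on one outcome (94%), making it nearly deterministic. Q spreads its mass more evenly (max 59%). The more spread-out distribution has higher entropy: H(P) ≈ 0.423 bits, H(Q) ≈ 1.626 bits.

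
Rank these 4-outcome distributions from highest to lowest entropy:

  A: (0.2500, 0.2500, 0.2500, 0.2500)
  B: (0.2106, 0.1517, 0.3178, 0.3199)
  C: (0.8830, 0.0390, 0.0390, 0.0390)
A > B > C

Key insight: Entropy is maximized by uniform distributions and minimized by concentrated distributions.

- Uniform distributions have maximum entropy log₂(4) = 2.0000 bits
- The more "peaked" or concentrated a distribution, the lower its entropy

Entropies:
  H(A) = 2.0000 bits
  H(B) = 1.9376 bits
  H(C) = 0.7061 bits

Ranking: A > B > C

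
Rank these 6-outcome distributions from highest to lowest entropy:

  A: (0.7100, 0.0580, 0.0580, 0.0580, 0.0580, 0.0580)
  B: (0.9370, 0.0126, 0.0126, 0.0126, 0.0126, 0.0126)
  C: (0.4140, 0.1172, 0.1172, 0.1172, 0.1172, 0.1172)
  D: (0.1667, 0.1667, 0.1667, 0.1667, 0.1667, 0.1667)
D > C > A > B

Key insight: Entropy is maximized by uniform distributions and minimized by concentrated distributions.

Entropies:
  H(A) = 1.5421 bits
  H(B) = 0.4855 bits
  H(C) = 2.3392 bits
  H(D) = 2.5850 bits

Ranking: D > C > A > B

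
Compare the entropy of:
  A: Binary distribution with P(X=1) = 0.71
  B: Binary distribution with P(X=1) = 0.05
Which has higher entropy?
A

For binary distributions, entropy is maximized at p=0.5 and decreases as p moves toward 0 or 1.

H(A) = H(0.71) = 0.8687 bits
H(B) = H(0.05) = 0.2864 bits

Distribution A (p=0.71) is closer to uniform (p=0.5), so it has higher entropy.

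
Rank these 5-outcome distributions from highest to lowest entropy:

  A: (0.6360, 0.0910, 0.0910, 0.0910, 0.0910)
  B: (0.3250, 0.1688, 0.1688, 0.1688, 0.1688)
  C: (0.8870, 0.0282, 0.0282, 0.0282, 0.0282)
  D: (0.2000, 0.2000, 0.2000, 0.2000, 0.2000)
D > B > A > C

Key insight: Entropy is maximized by uniform distributions and minimized by concentrated distributions.

Entropies:
  H(A) = 1.6740 bits
  H(B) = 2.2597 bits
  H(C) = 0.7349 bits
  H(D) = 2.3219 bits

Ranking: D > B > A > C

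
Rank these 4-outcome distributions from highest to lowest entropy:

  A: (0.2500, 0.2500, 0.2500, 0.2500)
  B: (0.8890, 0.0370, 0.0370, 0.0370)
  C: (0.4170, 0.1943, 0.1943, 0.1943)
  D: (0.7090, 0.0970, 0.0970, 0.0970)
A > C > D > B

Key insight: Entropy is maximized by uniform distributions and minimized by concentrated distributions.

Entropies:
  H(A) = 2.0000 bits
  H(B) = 0.6789 bits
  H(C) = 1.9041 bits
  H(D) = 1.3312 bits

Ranking: A > C > D > B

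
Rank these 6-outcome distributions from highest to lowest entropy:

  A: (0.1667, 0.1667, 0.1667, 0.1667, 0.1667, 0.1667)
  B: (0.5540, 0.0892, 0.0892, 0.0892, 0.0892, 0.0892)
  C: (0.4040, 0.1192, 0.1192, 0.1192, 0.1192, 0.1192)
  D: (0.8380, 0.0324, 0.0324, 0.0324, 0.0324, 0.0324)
A > C > B > D

Key insight: Entropy is maximized by uniform distributions and minimized by concentrated distributions.

Entropies:
  H(A) = 2.5850 bits
  H(B) = 2.0271 bits
  H(C) = 2.3571 bits
  H(D) = 1.0152 bits

Ranking: A > C > B > D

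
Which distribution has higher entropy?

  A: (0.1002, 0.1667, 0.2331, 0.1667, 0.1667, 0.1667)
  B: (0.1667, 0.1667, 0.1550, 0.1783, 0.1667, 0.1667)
B

Both distributions are close to uniform, making this a harder comparison.

H(A) = 2.5457 bits
H(B) = 2.5838 bits

The distribution closer to uniform has higher entropy.
Answer: B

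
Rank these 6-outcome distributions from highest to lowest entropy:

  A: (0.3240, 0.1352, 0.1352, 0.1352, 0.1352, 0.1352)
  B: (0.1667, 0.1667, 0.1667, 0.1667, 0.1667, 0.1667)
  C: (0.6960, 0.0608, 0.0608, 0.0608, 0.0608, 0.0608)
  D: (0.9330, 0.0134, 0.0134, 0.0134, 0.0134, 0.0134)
B > A > C > D

Key insight: Entropy is maximized by uniform distributions and minimized by concentrated distributions.

Entropies:
  H(A) = 2.4783 bits
  H(B) = 2.5850 bits
  H(C) = 1.5920 bits
  H(D) = 0.5102 bits

Ranking: B > A > C > D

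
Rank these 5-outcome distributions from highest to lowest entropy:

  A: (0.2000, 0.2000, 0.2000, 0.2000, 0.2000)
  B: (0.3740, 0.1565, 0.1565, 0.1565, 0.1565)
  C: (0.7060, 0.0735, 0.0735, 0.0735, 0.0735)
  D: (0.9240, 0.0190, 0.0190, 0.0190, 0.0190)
A > B > C > D

Key insight: Entropy is maximized by uniform distributions and minimized by concentrated distributions.

Entropies:
  H(A) = 2.3219 bits
  H(B) = 2.2057 bits
  H(C) = 1.4618 bits
  H(D) = 0.5399 bits

Ranking: A > B > C > D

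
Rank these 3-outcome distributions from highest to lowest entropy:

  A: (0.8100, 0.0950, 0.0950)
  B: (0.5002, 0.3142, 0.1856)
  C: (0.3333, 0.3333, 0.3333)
C > B > A

Key insight: Entropy is maximized by uniform distributions and minimized by concentrated distributions.

- Uniform distributions have maximum entropy log₂(3) = 1.5850 bits
- The more "peaked" or concentrated a distribution, the lower its entropy

Entropies:
  H(A) = 0.8915 bits
  H(B) = 1.4757 bits
  H(C) = 1.5850 bits

Ranking: C > B > A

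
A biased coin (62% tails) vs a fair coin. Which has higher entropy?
Fair coin

The fair coin is uniform (p=0.5), maximizing binary entropy at 1 bit. The biased coin has H(0.62) ≈ 0.958 bits — its outcome is more predictable, so its entropy is lower.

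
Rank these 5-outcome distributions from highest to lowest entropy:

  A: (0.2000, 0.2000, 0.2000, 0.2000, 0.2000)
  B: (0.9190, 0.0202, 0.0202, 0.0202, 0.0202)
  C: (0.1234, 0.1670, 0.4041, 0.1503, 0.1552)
A > C > B

Key insight: Entropy is maximized by uniform distributions and minimized by concentrated distributions.

- Uniform distributions have maximum entropy log₂(5) = 2.3219 bits
- The more "peaked" or concentrated a distribution, the lower its entropy

Entropies:
  H(A) = 2.3219 bits
  H(B) = 0.5677 bits
  H(C) = 2.1600 bits

Ranking: A > C > B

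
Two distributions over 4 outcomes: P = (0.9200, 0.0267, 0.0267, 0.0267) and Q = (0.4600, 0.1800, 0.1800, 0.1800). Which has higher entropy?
Q

P is highly concentrated on one outcome (92%), making it nearly deterministic. Q spreads its mass more evenly (max 46%). The more spread-out distribution has higher entropy: H(P) ≈ 0.529 bits, H(Q) ≈ 1.851 bits.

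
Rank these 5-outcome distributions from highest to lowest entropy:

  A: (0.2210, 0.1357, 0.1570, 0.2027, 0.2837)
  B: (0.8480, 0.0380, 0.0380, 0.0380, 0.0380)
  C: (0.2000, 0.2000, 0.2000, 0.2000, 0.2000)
C > A > B

Key insight: Entropy is maximized by uniform distributions and minimized by concentrated distributions.

- Uniform distributions have maximum entropy log₂(5) = 2.3219 bits
- The more "peaked" or concentrated a distribution, the lower its entropy

Entropies:
  H(A) = 2.2739 bits
  H(B) = 0.9188 bits
  H(C) = 2.3219 bits

Ranking: C > A > B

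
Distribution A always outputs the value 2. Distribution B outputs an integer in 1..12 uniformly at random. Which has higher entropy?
B

A is deterministic, so H(A) = 0. B is uniform over 12 outcomes, so H(B) = log₂(12) = 3.585 bits. Any distribution with genuine randomness has higher entropy than a deterministic one.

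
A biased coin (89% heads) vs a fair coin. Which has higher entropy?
Fair coin

The fair coin is uniform (p=0.5), maximizing binary entropy at 1 bit. The biased coin has H(0.89) ≈ 0.500 bits — its outcome is more predictable, so its entropy is lower.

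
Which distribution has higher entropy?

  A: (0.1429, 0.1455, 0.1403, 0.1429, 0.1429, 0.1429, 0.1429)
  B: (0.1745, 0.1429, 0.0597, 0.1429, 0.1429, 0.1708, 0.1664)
A

Both distributions are close to uniform, making this a harder comparison.

H(A) = 2.8073 bits
H(B) = 2.7514 bits

The distribution closer to uniform has higher entropy.
Answer: A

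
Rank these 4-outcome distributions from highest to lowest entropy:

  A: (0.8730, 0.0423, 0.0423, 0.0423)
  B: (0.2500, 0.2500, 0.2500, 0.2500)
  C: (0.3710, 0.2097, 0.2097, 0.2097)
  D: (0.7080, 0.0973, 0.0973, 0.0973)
B > C > D > A

Key insight: Entropy is maximized by uniform distributions and minimized by concentrated distributions.

Entropies:
  H(A) = 0.7504 bits
  H(B) = 2.0000 bits
  H(C) = 1.9484 bits
  H(D) = 1.3341 bits

Ranking: B > C > D > A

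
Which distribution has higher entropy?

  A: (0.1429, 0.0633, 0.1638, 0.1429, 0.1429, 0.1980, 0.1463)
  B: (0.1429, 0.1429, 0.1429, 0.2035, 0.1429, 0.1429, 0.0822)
B

Both distributions are close to uniform, making this a harder comparison.

H(A) = 2.7511 bits
H(B) = 2.7690 bits

The distribution closer to uniform has higher entropy.
Answer: B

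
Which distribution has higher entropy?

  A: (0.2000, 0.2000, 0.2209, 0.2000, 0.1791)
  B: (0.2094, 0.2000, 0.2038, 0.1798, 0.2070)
B

Both distributions are close to uniform, making this a harder comparison.

H(A) = 2.3188 bits
H(B) = 2.3199 bits

The distribution closer to uniform has higher entropy.
Answer: B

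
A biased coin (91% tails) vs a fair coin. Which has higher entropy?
Fair coin

The fair coin is uniform (p=0.5), maximizing binary entropy at 1 bit. The biased coin has H(0.91) ≈ 0.436 bits — its outcome is more predictable, so its entropy is lower.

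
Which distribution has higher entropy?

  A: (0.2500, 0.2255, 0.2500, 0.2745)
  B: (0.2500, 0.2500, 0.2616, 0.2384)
B

Both distributions are close to uniform, making this a harder comparison.

H(A) = 1.9965 bits
H(B) = 1.9992 bits

The distribution closer to uniform has higher entropy.
Answer: B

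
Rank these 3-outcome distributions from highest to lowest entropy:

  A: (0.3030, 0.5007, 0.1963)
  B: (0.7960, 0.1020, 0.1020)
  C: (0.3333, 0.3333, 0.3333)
C > A > B

Key insight: Entropy is maximized by uniform distributions and minimized by concentrated distributions.

- Uniform distributions have maximum entropy log₂(3) = 1.5850 bits
- The more "peaked" or concentrated a distribution, the lower its entropy

Entropies:
  H(A) = 1.4828 bits
  H(B) = 0.9339 bits
  H(C) = 1.5850 bits

Ranking: C > A > B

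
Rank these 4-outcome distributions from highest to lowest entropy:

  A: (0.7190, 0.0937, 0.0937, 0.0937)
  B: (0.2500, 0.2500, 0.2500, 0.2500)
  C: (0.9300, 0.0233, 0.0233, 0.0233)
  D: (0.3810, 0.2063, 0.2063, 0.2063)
B > D > A > C

Key insight: Entropy is maximized by uniform distributions and minimized by concentrated distributions.

Entropies:
  H(A) = 1.3022 bits
  H(B) = 2.0000 bits
  H(C) = 0.4769 bits
  H(D) = 1.9398 bits

Ranking: B > D > A > C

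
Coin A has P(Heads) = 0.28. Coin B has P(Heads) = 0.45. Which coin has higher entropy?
B

For binary distributions, entropy is maximized at p=0.5 and decreases as p moves toward 0 or 1.

H(A) = H(0.28) = 0.8555 bits
H(B) = H(0.45) = 0.9928 bits

Distribution B (p=0.45) is closer to uniform (p=0.5), so it has higher entropy.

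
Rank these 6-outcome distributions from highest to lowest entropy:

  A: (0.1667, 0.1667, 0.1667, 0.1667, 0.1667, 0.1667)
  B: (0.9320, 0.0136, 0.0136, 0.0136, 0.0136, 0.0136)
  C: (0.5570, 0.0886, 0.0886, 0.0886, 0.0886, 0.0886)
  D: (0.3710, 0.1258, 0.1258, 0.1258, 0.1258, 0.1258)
A > D > C > B

Key insight: Entropy is maximized by uniform distributions and minimized by concentrated distributions.

Entropies:
  H(A) = 2.5850 bits
  H(B) = 0.5163 bits
  H(C) = 2.0192 bits
  H(D) = 2.4119 bits

Ranking: A > D > C > B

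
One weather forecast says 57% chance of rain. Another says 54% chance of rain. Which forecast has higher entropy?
54% forecast

Treat each forecast as a Bernoulli distribution. Binary entropy is maximized at p=0.5 and falls off symmetrically toward 0 or 1. The 54% forecast is closer to 50%, so it is more uncertain. H(57%) ≈ 0.986 bits, H(54%) ≈ 0.995 bits.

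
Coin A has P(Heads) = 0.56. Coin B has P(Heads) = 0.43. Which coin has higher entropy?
A

For binary distributions, entropy is maximized at p=0.5 and decreases as p moves toward 0 or 1.

H(A) = H(0.56) = 0.9896 bits
H(B) = H(0.43) = 0.9858 bits

Distribution A (p=0.56) is closer to uniform (p=0.5), so it has higher entropy.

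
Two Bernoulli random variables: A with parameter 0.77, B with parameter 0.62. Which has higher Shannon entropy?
B

For binary distributions, entropy is maximized at p=0.5 and decreases as p moves toward 0 or 1.

H(A) = H(0.77) = 0.7780 bits
H(B) = H(0.62) = 0.9580 bits

Distribution B (p=0.62) is closer to uniform (p=0.5), so it has higher entropy.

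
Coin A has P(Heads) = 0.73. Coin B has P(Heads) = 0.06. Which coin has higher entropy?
A

For binary distributions, entropy is maximized at p=0.5 and decreases as p moves toward 0 or 1.

H(A) = H(0.73) = 0.8415 bits
H(B) = H(0.06) = 0.3274 bits

Distribution A (p=0.73) is closer to uniform (p=0.5), so it has higher entropy.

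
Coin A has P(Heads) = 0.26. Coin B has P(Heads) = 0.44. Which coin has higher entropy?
B

For binary distributions, entropy is maximized at p=0.5 and decreases as p moves toward 0 or 1.

H(A) = H(0.26) = 0.8267 bits
H(B) = H(0.44) = 0.9896 bits

Distribution B (p=0.44) is closer to uniform (p=0.5), so it has higher entropy.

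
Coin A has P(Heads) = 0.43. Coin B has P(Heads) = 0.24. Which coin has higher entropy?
A

For binary distributions, entropy is maximized at p=0.5 and decreases as p moves toward 0 or 1.

H(A) = H(0.43) = 0.9858 bits
H(B) = H(0.24) = 0.7950 bits

Distribution A (p=0.43) is closer to uniform (p=0.5), so it has higher entropy.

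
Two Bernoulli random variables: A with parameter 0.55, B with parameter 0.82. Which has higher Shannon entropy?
A

For binary distributions, entropy is maximized at p=0.5 and decreases as p moves toward 0 or 1.

H(A) = H(0.55) = 0.9928 bits
H(B) = H(0.82) = 0.6801 bits

Distribution A (p=0.55) is closer to uniform (p=0.5), so it has higher entropy.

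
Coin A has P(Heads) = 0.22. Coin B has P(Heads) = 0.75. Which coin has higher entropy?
B

For binary distributions, entropy is maximized at p=0.5 and decreases as p moves toward 0 or 1.

H(A) = H(0.22) = 0.7602 bits
H(B) = H(0.75) = 0.8113 bits

Distribution B (p=0.75) is closer to uniform (p=0.5), so it has higher entropy.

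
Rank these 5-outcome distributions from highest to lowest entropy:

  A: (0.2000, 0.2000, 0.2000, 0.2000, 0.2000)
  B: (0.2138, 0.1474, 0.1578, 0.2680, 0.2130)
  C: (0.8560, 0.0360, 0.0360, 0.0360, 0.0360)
A > B > C

Key insight: Entropy is maximized by uniform distributions and minimized by concentrated distributions.

- Uniform distributions have maximum entropy log₂(5) = 2.3219 bits
- The more "peaked" or concentrated a distribution, the lower its entropy

Entropies:
  H(A) = 2.3219 bits
  H(B) = 2.2877 bits
  H(C) = 0.8826 bits

Ranking: A > B > C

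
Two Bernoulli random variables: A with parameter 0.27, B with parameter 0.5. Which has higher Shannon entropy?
B

For binary distributions, entropy is maximized at p=0.5 and decreases as p moves toward 0 or 1.

H(A) = H(0.27) = 0.8415 bits
H(B) = H(0.5) = 1.0000 bits

Distribution B (p=0.5) is closer to uniform (p=0.5), so it has higher entropy.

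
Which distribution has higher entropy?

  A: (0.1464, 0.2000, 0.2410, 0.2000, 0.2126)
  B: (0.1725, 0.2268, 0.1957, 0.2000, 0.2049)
B

Both distributions are close to uniform, making this a harder comparison.

H(A) = 2.3043 bits
H(B) = 2.3164 bits

The distribution closer to uniform has higher entropy.
Answer: B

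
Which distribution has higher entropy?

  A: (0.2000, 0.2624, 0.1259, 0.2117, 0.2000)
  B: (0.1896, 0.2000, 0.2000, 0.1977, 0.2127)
B

Both distributions are close to uniform, making this a harder comparison.

H(A) = 2.2859 bits
H(B) = 2.3209 bits

The distribution closer to uniform has higher entropy.
Answer: B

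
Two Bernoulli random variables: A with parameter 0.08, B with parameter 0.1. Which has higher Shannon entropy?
B

For binary distributions, entropy is maximized at p=0.5 and decreases as p moves toward 0 or 1.

H(A) = H(0.08) = 0.4022 bits
H(B) = H(0.1) = 0.4690 bits

Distribution B (p=0.1) is closer to uniform (p=0.5), so it has higher entropy.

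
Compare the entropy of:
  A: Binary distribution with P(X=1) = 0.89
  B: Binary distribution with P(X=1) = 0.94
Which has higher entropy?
A

For binary distributions, entropy is maximized at p=0.5 and decreases as p moves toward 0 or 1.

H(A) = H(0.89) = 0.4999 bits
H(B) = H(0.94) = 0.3274 bits

Distribution A (p=0.89) is closer to uniform (p=0.5), so it has higher entropy.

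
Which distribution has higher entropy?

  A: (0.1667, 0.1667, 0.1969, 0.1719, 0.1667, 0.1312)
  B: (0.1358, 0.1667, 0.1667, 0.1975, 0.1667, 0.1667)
B

Both distributions are close to uniform, making this a harder comparison.

H(A) = 2.5753 bits
H(B) = 2.5767 bits

The distribution closer to uniform has higher entropy.
Answer: B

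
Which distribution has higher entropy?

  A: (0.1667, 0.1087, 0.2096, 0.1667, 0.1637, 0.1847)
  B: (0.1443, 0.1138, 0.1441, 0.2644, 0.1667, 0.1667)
A

Both distributions are close to uniform, making this a harder comparison.

H(A) = 2.5596 bits
H(B) = 2.5317 bits

The distribution closer to uniform has higher entropy.
Answer: A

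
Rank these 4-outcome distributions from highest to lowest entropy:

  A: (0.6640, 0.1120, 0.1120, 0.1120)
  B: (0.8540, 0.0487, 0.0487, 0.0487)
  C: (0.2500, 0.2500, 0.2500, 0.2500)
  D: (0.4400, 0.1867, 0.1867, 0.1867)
C > D > A > B

Key insight: Entropy is maximized by uniform distributions and minimized by concentrated distributions.

Entropies:
  H(A) = 1.4535 bits
  H(B) = 0.8311 bits
  H(C) = 2.0000 bits
  H(D) = 1.8772 bits

Ranking: C > D > A > B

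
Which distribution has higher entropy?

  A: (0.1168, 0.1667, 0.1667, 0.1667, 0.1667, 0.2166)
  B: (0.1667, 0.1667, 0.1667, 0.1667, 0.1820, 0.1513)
B

Both distributions are close to uniform, making this a harder comparison.

H(A) = 2.5631 bits
H(B) = 2.5829 bits

The distribution closer to uniform has higher entropy.
Answer: B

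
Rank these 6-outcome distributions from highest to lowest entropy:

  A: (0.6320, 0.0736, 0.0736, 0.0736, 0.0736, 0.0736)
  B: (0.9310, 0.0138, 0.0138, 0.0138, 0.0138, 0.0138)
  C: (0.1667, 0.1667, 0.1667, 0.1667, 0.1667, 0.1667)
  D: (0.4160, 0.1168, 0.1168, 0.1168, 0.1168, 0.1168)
C > D > A > B

Key insight: Entropy is maximized by uniform distributions and minimized by concentrated distributions.

Entropies:
  H(A) = 1.8036 bits
  H(B) = 0.5224 bits
  H(C) = 2.5850 bits
  H(D) = 2.3355 bits

Ranking: C > D > A > B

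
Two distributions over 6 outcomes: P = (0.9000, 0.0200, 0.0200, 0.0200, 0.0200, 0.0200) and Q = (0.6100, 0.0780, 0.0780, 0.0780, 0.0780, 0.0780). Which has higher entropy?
Q

P is highly concentrated on one outcome (90%), making it nearly deterministic. Q spreads its mass more evenly (max 61%). The more spread-out distribution has higher entropy: H(P) ≈ 0.701 bits, H(Q) ≈ 1.870 bits.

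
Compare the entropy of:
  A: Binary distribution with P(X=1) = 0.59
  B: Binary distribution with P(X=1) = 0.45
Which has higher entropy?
B

For binary distributions, entropy is maximized at p=0.5 and decreases as p moves toward 0 or 1.

H(A) = H(0.59) = 0.9765 bits
H(B) = H(0.45) = 0.9928 bits

Distribution B (p=0.45) is closer to uniform (p=0.5), so it has higher entropy.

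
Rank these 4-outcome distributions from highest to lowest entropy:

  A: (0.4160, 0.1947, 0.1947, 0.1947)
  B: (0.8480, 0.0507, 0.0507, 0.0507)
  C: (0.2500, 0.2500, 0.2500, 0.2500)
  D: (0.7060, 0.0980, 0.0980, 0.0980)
C > A > D > B

Key insight: Entropy is maximized by uniform distributions and minimized by concentrated distributions.

Entropies:
  H(A) = 1.9052 bits
  H(B) = 0.8557 bits
  H(C) = 2.0000 bits
  H(D) = 1.3398 bits

Ranking: C > A > D > B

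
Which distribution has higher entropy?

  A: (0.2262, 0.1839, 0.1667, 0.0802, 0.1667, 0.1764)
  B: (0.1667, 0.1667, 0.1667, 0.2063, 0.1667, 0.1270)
B

Both distributions are close to uniform, making this a harder comparison.

H(A) = 2.5294 bits
H(B) = 2.5712 bits

The distribution closer to uniform has higher entropy.
Answer: B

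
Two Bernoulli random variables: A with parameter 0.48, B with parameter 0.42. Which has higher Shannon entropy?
A

For binary distributions, entropy is maximized at p=0.5 and decreases as p moves toward 0 or 1.

H(A) = H(0.48) = 0.9988 bits
H(B) = H(0.42) = 0.9815 bits

Distribution A (p=0.48) is closer to uniform (p=0.5), so it has higher entropy.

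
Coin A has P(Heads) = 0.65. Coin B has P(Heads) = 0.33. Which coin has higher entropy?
A

For binary distributions, entropy is maximized at p=0.5 and decreases as p moves toward 0 or 1.

H(A) = H(0.65) = 0.9341 bits
H(B) = H(0.33) = 0.9149 bits

Distribution A (p=0.65) is closer to uniform (p=0.5), so it has higher entropy.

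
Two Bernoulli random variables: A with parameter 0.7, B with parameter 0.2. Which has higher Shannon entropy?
A

For binary distributions, entropy is maximized at p=0.5 and decreases as p moves toward 0 or 1.

H(A) = H(0.7) = 0.8813 bits
H(B) = H(0.2) = 0.7219 bits

Distribution A (p=0.7) is closer to uniform (p=0.5), so it has higher entropy.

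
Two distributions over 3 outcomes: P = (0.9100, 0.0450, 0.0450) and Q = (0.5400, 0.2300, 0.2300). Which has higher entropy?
Q

P is highly concentrated on one outcome (91%), making it nearly deterministic. Q spreads its mass more evenly (max 54%). The more spread-out distribution has higher entropy: H(P) ≈ 0.526 bits, H(Q) ≈ 1.455 bits.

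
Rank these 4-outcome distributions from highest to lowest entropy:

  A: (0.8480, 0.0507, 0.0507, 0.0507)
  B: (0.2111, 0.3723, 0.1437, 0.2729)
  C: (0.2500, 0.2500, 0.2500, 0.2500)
C > B > A

Key insight: Entropy is maximized by uniform distributions and minimized by concentrated distributions.

- Uniform distributions have maximum entropy log₂(4) = 2.0000 bits
- The more "peaked" or concentrated a distribution, the lower its entropy

Entropies:
  H(A) = 0.8557 bits
  H(B) = 1.9179 bits
  H(C) = 2.0000 bits

Ranking: C > B > A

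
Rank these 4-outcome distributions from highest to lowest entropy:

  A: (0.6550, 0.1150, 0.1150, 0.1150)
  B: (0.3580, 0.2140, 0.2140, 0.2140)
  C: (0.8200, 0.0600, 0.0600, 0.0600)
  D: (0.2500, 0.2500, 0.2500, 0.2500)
D > B > A > C

Key insight: Entropy is maximized by uniform distributions and minimized by concentrated distributions.

Entropies:
  H(A) = 1.4763 bits
  H(B) = 1.9586 bits
  H(C) = 0.9654 bits
  H(D) = 2.0000 bits

Ranking: D > B > A > C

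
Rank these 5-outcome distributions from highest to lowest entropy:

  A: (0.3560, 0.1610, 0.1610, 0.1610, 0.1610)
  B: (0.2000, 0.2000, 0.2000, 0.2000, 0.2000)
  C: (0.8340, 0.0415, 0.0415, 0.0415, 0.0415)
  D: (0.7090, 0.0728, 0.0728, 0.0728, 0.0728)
B > A > D > C

Key insight: Entropy is maximized by uniform distributions and minimized by concentrated distributions.

Entropies:
  H(A) = 2.2273 bits
  H(B) = 2.3219 bits
  H(C) = 0.9805 bits
  H(D) = 1.4520 bits

Ranking: B > A > D > C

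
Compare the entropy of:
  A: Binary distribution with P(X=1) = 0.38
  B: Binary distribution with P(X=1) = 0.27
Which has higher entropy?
A

For binary distributions, entropy is maximized at p=0.5 and decreases as p moves toward 0 or 1.

H(A) = H(0.38) = 0.9580 bits
H(B) = H(0.27) = 0.8415 bits

Distribution A (p=0.38) is closer to uniform (p=0.5), so it has higher entropy.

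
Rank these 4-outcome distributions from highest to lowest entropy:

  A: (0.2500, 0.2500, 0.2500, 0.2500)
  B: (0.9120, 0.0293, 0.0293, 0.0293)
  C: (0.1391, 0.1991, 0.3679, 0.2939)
A > C > B

Key insight: Entropy is maximized by uniform distributions and minimized by concentrated distributions.

- Uniform distributions have maximum entropy log₂(4) = 2.0000 bits
- The more "peaked" or concentrated a distribution, the lower its entropy

Entropies:
  H(A) = 2.0000 bits
  H(B) = 0.5692 bits
  H(C) = 1.9094 bits

Ranking: A > C > B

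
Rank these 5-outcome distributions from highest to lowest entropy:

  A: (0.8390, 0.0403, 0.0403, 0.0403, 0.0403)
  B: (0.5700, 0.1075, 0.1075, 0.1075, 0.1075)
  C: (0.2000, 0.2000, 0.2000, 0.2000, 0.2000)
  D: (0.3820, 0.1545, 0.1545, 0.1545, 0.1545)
C > D > B > A

Key insight: Entropy is maximized by uniform distributions and minimized by concentrated distributions.

Entropies:
  H(A) = 0.9587 bits
  H(B) = 1.8458 bits
  H(C) = 2.3219 bits
  H(D) = 2.1954 bits

Ranking: C > D > B > A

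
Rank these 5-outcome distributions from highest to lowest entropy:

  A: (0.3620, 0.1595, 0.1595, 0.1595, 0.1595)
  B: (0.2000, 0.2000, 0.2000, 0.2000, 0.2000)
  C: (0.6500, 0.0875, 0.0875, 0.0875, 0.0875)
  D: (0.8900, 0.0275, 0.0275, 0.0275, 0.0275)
B > A > C > D

Key insight: Entropy is maximized by uniform distributions and minimized by concentrated distributions.

Entropies:
  H(A) = 2.2203 bits
  H(B) = 2.3219 bits
  H(C) = 1.6341 bits
  H(D) = 0.7199 bits

Ranking: B > A > C > D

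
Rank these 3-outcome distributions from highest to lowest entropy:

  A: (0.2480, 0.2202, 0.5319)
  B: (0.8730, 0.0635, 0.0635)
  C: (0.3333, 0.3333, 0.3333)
C > A > B

Key insight: Entropy is maximized by uniform distributions and minimized by concentrated distributions.

- Uniform distributions have maximum entropy log₂(3) = 1.5850 bits
- The more "peaked" or concentrated a distribution, the lower its entropy

Entropies:
  H(A) = 1.4640 bits
  H(B) = 0.6762 bits
  H(C) = 1.5850 bits

Ranking: C > A > B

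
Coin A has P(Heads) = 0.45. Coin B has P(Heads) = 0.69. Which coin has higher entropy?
A

For binary distributions, entropy is maximized at p=0.5 and decreases as p moves toward 0 or 1.

H(A) = H(0.45) = 0.9928 bits
H(B) = H(0.69) = 0.8932 bits

Distribution A (p=0.45) is closer to uniform (p=0.5), so it has higher entropy.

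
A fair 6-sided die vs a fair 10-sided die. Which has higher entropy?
10-sided die

Both are uniform distributions; for uniform over n outcomes, H = log₂(n). H(6-sided) = log₂(6) = 2.585 bits and H(10-sided) = log₂(10) = 3.322 bits. More outcomes in a uniform distribution means higher entropy.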